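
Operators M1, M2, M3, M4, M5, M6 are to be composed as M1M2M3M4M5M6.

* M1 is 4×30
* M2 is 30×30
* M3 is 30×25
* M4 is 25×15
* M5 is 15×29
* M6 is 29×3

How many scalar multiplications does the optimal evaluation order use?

Adjacent pairs: M1M2 = 4·30·30 = 3600; M2M3 = 30·30·25 = 22500; M3M4 = 30·25·15 = 11250; M4M5 = 25·15·29 = 10875; M5M6 = 15·29·3 = 1305.
Length 3: M1..M3: k=1: 0+22500+4·30·25=25500; k=2: 3600+0+4·30·25=6600 → min 6600 | M2..M4: k=2: 0+11250+30·30·15=24750; k=3: 22500+0+30·25·15=33750 → min 24750 | M3..M5: k=3: 0+10875+30·25·29=32625; k=4: 11250+0+30·15·29=24300 → min 24300 | M4..M6: k=4: 0+1305+25·15·3=2430; k=5: 10875+0+25·29·3=13050 → min 2430.
Length 4: M1..M4: k=1: 0+24750+4·30·15=26550; k=2: 3600+11250+4·30·15=16650; k=3: 6600+0+4·25·15=8100 → min 8100 | M2..M5: k=2: 0+24300+30·30·29=50400; k=3: 22500+10875+30·25·29=55125; k=4: 24750+0+30·15·29=37800 → min 37800 | M3..M6: k=3: 0+2430+30·25·3=4680; k=4: 11250+1305+30·15·3=13905; k=5: 24300+0+30·29·3=26910 → min 4680.
Length 5: M1..M5: k=1: 0+37800+4·30·29=41280; k=2: 3600+24300+4·30·29=31380; k=3: 6600+10875+4·25·29=20375; k=4: 8100+0+4·15·29=9840 → min 9840 | M2..M6: k=2: 0+4680+30·30·3=7380; k=3: 22500+2430+30·25·3=27180; k=4: 24750+1305+30·15·3=27405; k=5: 37800+0+30·29·3=40410 → min 7380.
Length 6: M1..M6: k=1: 0+7380+4·30·3=7740; k=2: 3600+4680+4·30·3=8640; k=3: 6600+2430+4·25·3=9330; k=4: 8100+1305+4·15·3=9585; k=5: 9840+0+4·29·3=10188 → min 7740.
Optimal order: (M1(M2(M3(M4(M5M6))))) with cost 7740.

7740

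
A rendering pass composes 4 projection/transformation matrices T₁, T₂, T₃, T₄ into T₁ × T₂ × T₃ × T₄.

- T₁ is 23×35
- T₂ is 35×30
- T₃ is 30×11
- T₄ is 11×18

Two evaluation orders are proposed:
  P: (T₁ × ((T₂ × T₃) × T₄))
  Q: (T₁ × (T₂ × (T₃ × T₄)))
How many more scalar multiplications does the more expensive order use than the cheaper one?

6360

Order P = (T₁ × ((T₂ × T₃) × T₄)): (T₂ × T₃): 35×30 by 30×11 → 35×11, cost 35·30·11 = 11550; ((T₂ × T₃) × T₄): 35×11 by 11×18 → 35×18, cost 35·11·18 = 6930; cumulative 18480; (T₁ × ((T₂ × T₃) × T₄)): 23×35 by 35×18 → 23×18, cost 23·35·18 = 14490; cumulative 32970. Total 32970.
Order Q = (T₁ × (T₂ × (T₃ × T₄))): (T₃ × T₄): 30×11 by 11×18 → 30×18, cost 30·11·18 = 5940; (T₂ × (T₃ × T₄)): 35×30 by 30×18 → 35×18, cost 35·30·18 = 18900; cumulative 24840; (T₁ × (T₂ × (T₃ × T₄))): 23×35 by 35×18 → 23×18, cost 23·35·18 = 14490; cumulative 39330. Total 39330.
Difference: |32970 − 39330| = 6360.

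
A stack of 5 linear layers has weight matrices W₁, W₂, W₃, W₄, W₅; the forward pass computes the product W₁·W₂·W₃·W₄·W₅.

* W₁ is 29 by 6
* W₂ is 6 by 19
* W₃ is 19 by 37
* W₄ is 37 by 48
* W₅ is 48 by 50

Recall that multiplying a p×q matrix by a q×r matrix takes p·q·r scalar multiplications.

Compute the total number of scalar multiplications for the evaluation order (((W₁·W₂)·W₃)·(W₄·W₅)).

166143

(W₁·W₂): 29×6 by 6×19 → 29×19, cost 29·6·19 = 3306
((W₁·W₂)·W₃): 29×19 by 19×37 → 29×37, cost 29·19·37 = 20387; cumulative 23693
(W₄·W₅): 37×48 by 48×50 → 37×50, cost 37·48·50 = 88800
(((W₁·W₂)·W₃)·(W₄·W₅)): 29×37 by 37×50 → 29×50, cost 29·37·50 = 53650; cumulative 166143
Total: 166143 scalar multiplications.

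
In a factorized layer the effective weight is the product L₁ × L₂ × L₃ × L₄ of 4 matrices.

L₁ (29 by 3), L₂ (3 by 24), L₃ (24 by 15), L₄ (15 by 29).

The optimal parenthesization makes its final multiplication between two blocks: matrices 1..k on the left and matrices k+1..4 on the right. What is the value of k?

Adjacent pairs: L₁L₂ = 29·3·24 = 2088; L₂L₃ = 3·24·15 = 1080; L₃L₄ = 24·15·29 = 10440.
Length 3: L₁..L₃: k=1: 0+1080+29·3·15=2385; k=2: 2088+0+29·24·15=12528 → min 2385 | L₂..L₄: k=2: 0+10440+3·24·29=12528; k=3: 1080+0+3·15·29=2385 → min 2385.
Top-level splits: k=1: (L₁..L₁)·(L₂..L₄) → 0+2385+29·3·29 = 4908; k=2: (L₁..L₂)·(L₃..L₄) → 2088+10440+29·24·29 = 32712; k=3: (L₁..L₃)·(L₄..L₄) → 2385+0+29·15·29 = 15000.
Best split is after L₁, i.e. k = 1.

1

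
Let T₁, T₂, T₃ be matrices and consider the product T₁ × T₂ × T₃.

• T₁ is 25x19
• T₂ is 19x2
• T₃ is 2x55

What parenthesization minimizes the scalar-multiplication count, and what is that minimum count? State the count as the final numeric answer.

(T₁ × (T₂ × T₃)): cost 28215.
((T₁ × T₂) × T₃): cost 3700.
Optimal: ((T₁ × T₂) × T₃) with cost 3700.

3700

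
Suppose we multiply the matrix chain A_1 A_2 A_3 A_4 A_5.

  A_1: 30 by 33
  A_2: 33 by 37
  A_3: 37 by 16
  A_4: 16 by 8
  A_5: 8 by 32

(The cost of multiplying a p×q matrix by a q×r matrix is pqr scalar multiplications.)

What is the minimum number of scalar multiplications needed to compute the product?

Adjacent pairs: A_1A_2 = 30·33·37 = 36630; A_2A_3 = 33·37·16 = 19536; A_3A_4 = 37·16·8 = 4736; A_4A_5 = 16·8·32 = 4096.
Length 3: A_1..A_3: k=1: 0+19536+30·33·16=35376; k=2: 36630+0+30·37·16=54390 → min 35376 | A_2..A_4: k=2: 0+4736+33·37·8=14504; k=3: 19536+0+33·16·8=23760 → min 14504 | A_3..A_5: k=3: 0+4096+37·16·32=23040; k=4: 4736+0+37·8·32=14208 → min 14208.
Length 4: A_1..A_4: k=1: 0+14504+30·33·8=22424; k=2: 36630+4736+30·37·8=50246; k=3: 35376+0+30·16·8=39216 → min 22424 | A_2..A_5: k=2: 0+14208+33·37·32=53280; k=3: 19536+4096+33·16·32=40528; k=4: 14504+0+33·8·32=22952 → min 22952.
Length 5: A_1..A_5: k=1: 0+22952+30·33·32=54632; k=2: 36630+14208+30·37·32=86358; k=3: 35376+4096+30·16·32=54832; k=4: 22424+0+30·8·32=30104 → min 30104.
Optimal order: ((A_1 (A_2 (A_3 A_4))) A_5) with cost 30104.

30104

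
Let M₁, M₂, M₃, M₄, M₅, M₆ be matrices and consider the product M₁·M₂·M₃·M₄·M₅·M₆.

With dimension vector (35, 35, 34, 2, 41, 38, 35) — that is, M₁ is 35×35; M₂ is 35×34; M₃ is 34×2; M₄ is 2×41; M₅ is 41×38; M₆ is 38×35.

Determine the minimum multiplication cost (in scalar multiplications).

13056

Adjacent pairs: M₁M₂ = 35·35·34 = 41650; M₂M₃ = 35·34·2 = 2380; M₃M₄ = 34·2·41 = 2788; M₄M₅ = 2·41·38 = 3116; M₅M₆ = 41·38·35 = 54530.
Length 3: M₁..M₃: k=1: 0+2380+35·35·2=4830; k=2: 41650+0+35·34·2=44030 → min 4830 | M₂..M₄: k=2: 0+2788+35·34·41=51578; k=3: 2380+0+35·2·41=5250 → min 5250 | M₃..M₅: k=3: 0+3116+34·2·38=5700; k=4: 2788+0+34·41·38=55760 → min 5700 | M₄..M₆: k=4: 0+54530+2·41·35=57400; k=5: 3116+0+2·38·35=5776 → min 5776.
Length 4: M₁..M₄: k=1: 0+5250+35·35·41=55475; k=2: 41650+2788+35·34·41=93228; k=3: 4830+0+35·2·41=7700 → min 7700 | M₂..M₅: k=2: 0+5700+35·34·38=50920; k=3: 2380+3116+35·2·38=8156; k=4: 5250+0+35·41·38=59780 → min 8156 | M₃..M₆: k=3: 0+5776+34·2·35=8156; k=4: 2788+54530+34·41·35=106108; k=5: 5700+0+34·38·35=50920 → min 8156.
Length 5: M₁..M₅: k=1: 0+8156+35·35·38=54706; k=2: 41650+5700+35·34·38=92570; k=3: 4830+3116+35·2·38=10606; k=4: 7700+0+35·41·38=62230 → min 10606 | M₂..M₆: k=2: 0+8156+35·34·35=49806; k=3: 2380+5776+35·2·35=10606; k=4: 5250+54530+35·41·35=110005; k=5: 8156+0+35·38·35=54706 → min 10606.
Length 6: M₁..M₆: k=1: 0+10606+35·35·35=53481; k=2: 41650+8156+35·34·35=91456; k=3: 4830+5776+35·2·35=13056; k=4: 7700+54530+35·41·35=112455; k=5: 10606+0+35·38·35=57156 → min 13056.
Optimal order: ((M₁·(M₂·M₃))·((M₄·M₅)·M₆)) with cost 13056.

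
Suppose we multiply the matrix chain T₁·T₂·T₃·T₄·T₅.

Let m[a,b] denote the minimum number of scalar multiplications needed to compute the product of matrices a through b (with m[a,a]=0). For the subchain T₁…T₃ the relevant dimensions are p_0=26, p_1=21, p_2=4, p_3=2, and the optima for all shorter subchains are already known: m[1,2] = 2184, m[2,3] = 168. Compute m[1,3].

m[1,3] = min over k∈[1,2] of m[1,k]+m[k+1,3]+p_{0}·p_k·p_{3}.
k=1: 0 + 168 + 26·21·2 = 1260; k=2: 2184 + 0 + 26·4·2 = 2392.
Minimum: 1260 at k=1.

1260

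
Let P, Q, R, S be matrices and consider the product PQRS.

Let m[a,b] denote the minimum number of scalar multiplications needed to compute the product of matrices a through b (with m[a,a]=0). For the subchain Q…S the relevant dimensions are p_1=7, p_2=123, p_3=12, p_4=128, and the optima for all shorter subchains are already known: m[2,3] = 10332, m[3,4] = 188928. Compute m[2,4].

m[2,4] = min over k∈[2,3] of m[2,k]+m[k+1,4]+p_{1}·p_k·p_{4}.
k=2: 0 + 188928 + 7·123·128 = 299136; k=3: 10332 + 0 + 7·12·128 = 21084.
Minimum: 21084 at k=3.

21084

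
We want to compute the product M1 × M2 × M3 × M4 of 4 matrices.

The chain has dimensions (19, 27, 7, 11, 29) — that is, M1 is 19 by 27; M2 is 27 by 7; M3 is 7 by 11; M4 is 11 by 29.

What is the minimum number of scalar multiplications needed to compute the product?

Adjacent pairs: M1M2 = 19·27·7 = 3591; M2M3 = 27·7·11 = 2079; M3M4 = 7·11·29 = 2233.
Length 3: M1..M3: k=1: 0+2079+19·27·11=7722; k=2: 3591+0+19·7·11=5054 → min 5054 | M2..M4: k=2: 0+2233+27·7·29=7714; k=3: 2079+0+27·11·29=10692 → min 7714.
Length 4: M1..M4: k=1: 0+7714+19·27·29=22591; k=2: 3591+2233+19·7·29=9681; k=3: 5054+0+19·11·29=11115 → min 9681.
Optimal order: ((M1 × M2) × (M3 × M4)) with cost 9681.

9681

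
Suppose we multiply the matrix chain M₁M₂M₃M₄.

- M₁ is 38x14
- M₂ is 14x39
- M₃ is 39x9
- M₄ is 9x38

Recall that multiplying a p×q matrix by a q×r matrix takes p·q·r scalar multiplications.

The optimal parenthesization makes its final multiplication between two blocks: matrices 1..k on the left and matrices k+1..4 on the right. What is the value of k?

3

Adjacent pairs: M₁M₂ = 38·14·39 = 20748; M₂M₃ = 14·39·9 = 4914; M₃M₄ = 39·9·38 = 13338.
Length 3: M₁..M₃: k=1: 0+4914+38·14·9=9702; k=2: 20748+0+38·39·9=34086 → min 9702 | M₂..M₄: k=2: 0+13338+14·39·38=34086; k=3: 4914+0+14·9·38=9702 → min 9702.
Top-level splits: k=1: (M₁..M₁)·(M₂..M₄) → 0+9702+38·14·38 = 29918; k=2: (M₁..M₂)·(M₃..M₄) → 20748+13338+38·39·38 = 90402; k=3: (M₁..M₃)·(M₄..M₄) → 9702+0+38·9·38 = 22698.
Best split is after M₃, i.e. k = 3.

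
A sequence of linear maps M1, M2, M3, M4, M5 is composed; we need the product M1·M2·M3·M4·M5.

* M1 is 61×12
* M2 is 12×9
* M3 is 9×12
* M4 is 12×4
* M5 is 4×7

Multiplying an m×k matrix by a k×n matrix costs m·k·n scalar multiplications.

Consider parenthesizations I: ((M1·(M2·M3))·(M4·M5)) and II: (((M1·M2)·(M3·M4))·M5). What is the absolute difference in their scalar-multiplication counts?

Order I = ((M1·(M2·M3))·(M4·M5)): (M2·M3): 12×9 by 9×12 → 12×12, cost 12·9·12 = 1296; (M1·(M2·M3)): 61×12 by 12×12 → 61×12, cost 61·12·12 = 8784; cumulative 10080; (M4·M5): 12×4 by 4×7 → 12×7, cost 12·4·7 = 336; ((M1·(M2·M3))·(M4·M5)): 61×12 by 12×7 → 61×7, cost 61·12·7 = 5124; cumulative 15540. Total 15540.
Order II = (((M1·M2)·(M3·M4))·M5): (M1·M2): 61×12 by 12×9 → 61×9, cost 61·12·9 = 6588; (M3·M4): 9×12 by 12×4 → 9×4, cost 9·12·4 = 432; ((M1·M2)·(M3·M4)): 61×9 by 9×4 → 61×4, cost 61·9·4 = 2196; cumulative 9216; (((M1·M2)·(M3·M4))·M5): 61×4 by 4×7 → 61×7, cost 61·4·7 = 1708; cumulative 10924. Total 10924.
Difference: |15540 − 10924| = 4616.

4616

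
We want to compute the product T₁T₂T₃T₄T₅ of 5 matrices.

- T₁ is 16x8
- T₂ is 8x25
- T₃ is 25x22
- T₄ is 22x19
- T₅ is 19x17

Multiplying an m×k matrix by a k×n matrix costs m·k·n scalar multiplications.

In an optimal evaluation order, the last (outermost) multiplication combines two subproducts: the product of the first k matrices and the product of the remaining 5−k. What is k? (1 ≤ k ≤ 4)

1

Adjacent pairs: T₁T₂ = 16·8·25 = 3200; T₂T₃ = 8·25·22 = 4400; T₃T₄ = 25·22·19 = 10450; T₄T₅ = 22·19·17 = 7106.
Length 3: T₁..T₃: k=1: 0+4400+16·8·22=7216; k=2: 3200+0+16·25·22=12000 → min 7216 | T₂..T₄: k=2: 0+10450+8·25·19=14250; k=3: 4400+0+8·22·19=7744 → min 7744 | T₃..T₅: k=3: 0+7106+25·22·17=16456; k=4: 10450+0+25·19·17=18525 → min 16456.
Length 4: T₁..T₄: k=1: 0+7744+16·8·19=10176; k=2: 3200+10450+16·25·19=21250; k=3: 7216+0+16·22·19=13904 → min 10176 | T₂..T₅: k=2: 0+16456+8·25·17=19856; k=3: 4400+7106+8·22·17=14498; k=4: 7744+0+8·19·17=10328 → min 10328.
Top-level splits: k=1: (T₁..T₁)·(T₂..T₅) → 0+10328+16·8·17 = 12504; k=2: (T₁..T₂)·(T₃..T₅) → 3200+16456+16·25·17 = 26456; k=3: (T₁..T₃)·(T₄..T₅) → 7216+7106+16·22·17 = 20306; k=4: (T₁..T₄)·(T₅..T₅) → 10176+0+16·19·17 = 15344.
Best split is after T₁, i.e. k = 1.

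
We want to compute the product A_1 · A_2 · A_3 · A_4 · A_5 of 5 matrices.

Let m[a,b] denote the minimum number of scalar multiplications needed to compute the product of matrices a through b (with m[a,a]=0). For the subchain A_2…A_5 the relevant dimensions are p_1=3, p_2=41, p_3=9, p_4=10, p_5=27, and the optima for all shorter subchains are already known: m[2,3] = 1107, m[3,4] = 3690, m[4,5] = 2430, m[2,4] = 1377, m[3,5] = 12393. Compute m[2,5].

2187

m[2,5] = min over k∈[2,4] of m[2,k]+m[k+1,5]+p_{1}·p_k·p_{5}.
k=2: 0 + 12393 + 3·41·27 = 15714; k=3: 1107 + 2430 + 3·9·27 = 4266; k=4: 1377 + 0 + 3·10·27 = 2187.
Minimum: 2187 at k=4.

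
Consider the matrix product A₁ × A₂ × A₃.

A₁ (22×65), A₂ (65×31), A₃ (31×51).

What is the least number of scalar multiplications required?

79112

Order (A₁ × (A₂ × A₃)): (A₂ × A₃): 65×31 by 31×51 → 65×51, cost 65·31·51 = 102765; (A₁ × (A₂ × A₃)): 22×65 by 65×51 → 22×51, cost 22·65·51 = 72930; cumulative 175695. Total 175695.
Order ((A₁ × A₂) × A₃): (A₁ × A₂): 22×65 by 65×31 → 22×31, cost 22·65·31 = 44330; ((A₁ × A₂) × A₃): 22×31 by 31×51 → 22×51, cost 22·31·51 = 34782; cumulative 79112. Total 79112.
Minimum: 79112.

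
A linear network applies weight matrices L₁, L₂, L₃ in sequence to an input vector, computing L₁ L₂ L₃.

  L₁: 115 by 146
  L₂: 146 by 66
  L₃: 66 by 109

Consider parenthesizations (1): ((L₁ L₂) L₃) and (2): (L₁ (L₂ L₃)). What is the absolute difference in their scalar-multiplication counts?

Order (1) = ((L₁ L₂) L₃): (L₁ L₂): 115×146 by 146×66 → 115×66, cost 115·146·66 = 1108140; ((L₁ L₂) L₃): 115×66 by 66×109 → 115×109, cost 115·66·109 = 827310; cumulative 1935450. Total 1935450.
Order (2) = (L₁ (L₂ L₃)): (L₂ L₃): 146×66 by 66×109 → 146×109, cost 146·66·109 = 1050324; (L₁ (L₂ L₃)): 115×146 by 146×109 → 115×109, cost 115·146·109 = 1830110; cumulative 2880434. Total 2880434.
Difference: |1935450 − 2880434| = 944984.

944984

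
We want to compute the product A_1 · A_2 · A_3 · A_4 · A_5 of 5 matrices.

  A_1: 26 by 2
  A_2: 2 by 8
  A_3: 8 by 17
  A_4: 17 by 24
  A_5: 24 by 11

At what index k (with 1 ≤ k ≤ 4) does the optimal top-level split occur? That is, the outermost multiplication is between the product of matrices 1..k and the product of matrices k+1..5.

1

Adjacent pairs: A_1A_2 = 26·2·8 = 416; A_2A_3 = 2·8·17 = 272; A_3A_4 = 8·17·24 = 3264; A_4A_5 = 17·24·11 = 4488.
Length 3: A_1..A_3: k=1: 0+272+26·2·17=1156; k=2: 416+0+26·8·17=3952 → min 1156 | A_2..A_4: k=2: 0+3264+2·8·24=3648; k=3: 272+0+2·17·24=1088 → min 1088 | A_3..A_5: k=3: 0+4488+8·17·11=5984; k=4: 3264+0+8·24·11=5376 → min 5376.
Length 4: A_1..A_4: k=1: 0+1088+26·2·24=2336; k=2: 416+3264+26·8·24=8672; k=3: 1156+0+26·17·24=11764 → min 2336 | A_2..A_5: k=2: 0+5376+2·8·11=5552; k=3: 272+4488+2·17·11=5134; k=4: 1088+0+2·24·11=1616 → min 1616.
Top-level splits: k=1: (A_1..A_1)·(A_2..A_5) → 0+1616+26·2·11 = 2188; k=2: (A_1..A_2)·(A_3..A_5) → 416+5376+26·8·11 = 8080; k=3: (A_1..A_3)·(A_4..A_5) → 1156+4488+26·17·11 = 10506; k=4: (A_1..A_4)·(A_5..A_5) → 2336+0+26·24·11 = 9200.
Best split is after A_1, i.e. k = 1.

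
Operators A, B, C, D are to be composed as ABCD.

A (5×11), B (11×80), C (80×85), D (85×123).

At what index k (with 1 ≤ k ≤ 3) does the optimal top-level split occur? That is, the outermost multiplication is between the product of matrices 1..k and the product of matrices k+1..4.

Adjacent pairs: AB = 5·11·80 = 4400; BC = 11·80·85 = 74800; CD = 80·85·123 = 836400.
Length 3: A..C: k=1: 0+74800+5·11·85=79475; k=2: 4400+0+5·80·85=38400 → min 38400 | B..D: k=2: 0+836400+11·80·123=944640; k=3: 74800+0+11·85·123=189805 → min 189805.
Top-level splits: k=1: (A..A)·(B..D) → 0+189805+5·11·123 = 196570; k=2: (A..B)·(C..D) → 4400+836400+5·80·123 = 890000; k=3: (A..C)·(D..D) → 38400+0+5·85·123 = 90675.
Best split is after C, i.e. k = 3.

3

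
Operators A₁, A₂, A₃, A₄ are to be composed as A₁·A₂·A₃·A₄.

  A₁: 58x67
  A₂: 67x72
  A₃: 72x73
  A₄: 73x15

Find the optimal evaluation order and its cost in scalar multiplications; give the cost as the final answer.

209490

Adjacent pairs: A₁A₂ = 58·67·72 = 279792; A₂A₃ = 67·72·73 = 352152; A₃A₄ = 72·73·15 = 78840.
Length 3: A₁..A₃: k=1: 0+352152+58·67·73=635830; k=2: 279792+0+58·72·73=584640 → min 584640 | A₂..A₄: k=2: 0+78840+67·72·15=151200; k=3: 352152+0+67·73·15=425517 → min 151200.
Length 4: A₁..A₄: k=1: 0+151200+58·67·15=209490; k=2: 279792+78840+58·72·15=421272; k=3: 584640+0+58·73·15=648150 → min 209490.
Optimal parenthesization: (A₁·(A₂·(A₃·A₄))) with cost 209490.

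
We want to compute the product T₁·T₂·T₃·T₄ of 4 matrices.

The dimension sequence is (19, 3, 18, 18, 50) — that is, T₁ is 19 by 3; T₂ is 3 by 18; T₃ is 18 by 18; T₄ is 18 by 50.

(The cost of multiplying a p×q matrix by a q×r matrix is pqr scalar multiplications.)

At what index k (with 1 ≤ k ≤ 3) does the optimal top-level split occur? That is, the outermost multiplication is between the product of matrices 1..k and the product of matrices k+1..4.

1

Adjacent pairs: T₁T₂ = 19·3·18 = 1026; T₂T₃ = 3·18·18 = 972; T₃T₄ = 18·18·50 = 16200.
Length 3: T₁..T₃: k=1: 0+972+19·3·18=1998; k=2: 1026+0+19·18·18=7182 → min 1998 | T₂..T₄: k=2: 0+16200+3·18·50=18900; k=3: 972+0+3·18·50=3672 → min 3672.
Top-level splits: k=1: (T₁..T₁)·(T₂..T₄) → 0+3672+19·3·50 = 6522; k=2: (T₁..T₂)·(T₃..T₄) → 1026+16200+19·18·50 = 34326; k=3: (T₁..T₃)·(T₄..T₄) → 1998+0+19·18·50 = 19098.
Best split is after T₁, i.e. k = 1.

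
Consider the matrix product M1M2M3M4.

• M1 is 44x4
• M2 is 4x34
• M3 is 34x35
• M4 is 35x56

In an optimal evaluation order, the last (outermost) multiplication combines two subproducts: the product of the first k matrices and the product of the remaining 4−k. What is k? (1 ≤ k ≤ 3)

Adjacent pairs: M1M2 = 44·4·34 = 5984; M2M3 = 4·34·35 = 4760; M3M4 = 34·35·56 = 66640.
Length 3: M1..M3: k=1: 0+4760+44·4·35=10920; k=2: 5984+0+44·34·35=58344 → min 10920 | M2..M4: k=2: 0+66640+4·34·56=74256; k=3: 4760+0+4·35·56=12600 → min 12600.
Top-level splits: k=1: (M1..M1)·(M2..M4) → 0+12600+44·4·56 = 22456; k=2: (M1..M2)·(M3..M4) → 5984+66640+44·34·56 = 156400; k=3: (M1..M3)·(M4..M4) → 10920+0+44·35·56 = 97160.
Best split is after M1, i.e. k = 1.

1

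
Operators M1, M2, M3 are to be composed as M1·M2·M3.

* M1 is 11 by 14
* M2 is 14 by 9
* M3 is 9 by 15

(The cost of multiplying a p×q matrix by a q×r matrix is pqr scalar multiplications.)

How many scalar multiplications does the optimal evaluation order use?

2871

Order (M1·(M2·M3)): (M2·M3): 14×9 by 9×15 → 14×15, cost 14·9·15 = 1890; (M1·(M2·M3)): 11×14 by 14×15 → 11×15, cost 11·14·15 = 2310; cumulative 4200. Total 4200.
Order ((M1·M2)·M3): (M1·M2): 11×14 by 14×9 → 11×9, cost 11·14·9 = 1386; ((M1·M2)·M3): 11×9 by 9×15 → 11×15, cost 11·9·15 = 1485; cumulative 2871. Total 2871.
Minimum: 2871.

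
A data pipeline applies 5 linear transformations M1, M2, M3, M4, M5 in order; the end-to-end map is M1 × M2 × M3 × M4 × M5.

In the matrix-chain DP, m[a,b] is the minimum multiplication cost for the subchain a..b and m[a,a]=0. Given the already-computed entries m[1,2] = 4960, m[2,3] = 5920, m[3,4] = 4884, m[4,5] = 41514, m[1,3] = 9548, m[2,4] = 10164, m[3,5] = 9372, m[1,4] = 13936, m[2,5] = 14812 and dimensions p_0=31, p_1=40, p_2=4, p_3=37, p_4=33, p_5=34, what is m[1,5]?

m[1,5] = min over k∈[1,4] of m[1,k]+m[k+1,5]+p_{0}·p_k·p_{5}.
k=1: 0 + 14812 + 31·40·34 = 56972; k=2: 4960 + 9372 + 31·4·34 = 18548; k=3: 9548 + 41514 + 31·37·34 = 90060; k=4: 13936 + 0 + 31·33·34 = 48718.
Minimum: 18548 at k=2.

18548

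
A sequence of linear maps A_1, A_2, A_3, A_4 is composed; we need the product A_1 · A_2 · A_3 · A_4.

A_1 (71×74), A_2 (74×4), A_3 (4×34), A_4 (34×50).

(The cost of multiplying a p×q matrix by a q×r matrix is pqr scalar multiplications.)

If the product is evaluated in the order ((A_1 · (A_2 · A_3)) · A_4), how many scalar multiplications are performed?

309400

(A_2 · A_3): 74×4 by 4×34 → 74×34, cost 74·4·34 = 10064
(A_1 · (A_2 · A_3)): 71×74 by 74×34 → 71×34, cost 71·74·34 = 178636; cumulative 188700
((A_1 · (A_2 · A_3)) · A_4): 71×34 by 34×50 → 71×50, cost 71·34·50 = 120700; cumulative 309400
Total: 309400 scalar multiplications.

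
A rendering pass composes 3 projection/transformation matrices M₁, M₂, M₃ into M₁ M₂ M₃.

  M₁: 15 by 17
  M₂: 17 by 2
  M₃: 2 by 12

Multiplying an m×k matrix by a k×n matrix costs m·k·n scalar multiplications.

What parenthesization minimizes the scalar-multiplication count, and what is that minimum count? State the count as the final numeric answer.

(M₁ (M₂ M₃)): cost 3468.
((M₁ M₂) M₃): cost 870.
Optimal: ((M₁ M₂) M₃) with cost 870.

870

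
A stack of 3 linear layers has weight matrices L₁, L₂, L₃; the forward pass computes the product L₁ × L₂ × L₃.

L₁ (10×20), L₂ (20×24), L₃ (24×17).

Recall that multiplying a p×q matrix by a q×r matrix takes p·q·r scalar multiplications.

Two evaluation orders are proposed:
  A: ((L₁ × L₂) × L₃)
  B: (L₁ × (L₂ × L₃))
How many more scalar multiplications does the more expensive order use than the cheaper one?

Order A = ((L₁ × L₂) × L₃): (L₁ × L₂): 10×20 by 20×24 → 10×24, cost 10·20·24 = 4800; ((L₁ × L₂) × L₃): 10×24 by 24×17 → 10×17, cost 10·24·17 = 4080; cumulative 8880. Total 8880.
Order B = (L₁ × (L₂ × L₃)): (L₂ × L₃): 20×24 by 24×17 → 20×17, cost 20·24·17 = 8160; (L₁ × (L₂ × L₃)): 10×20 by 20×17 → 10×17, cost 10·20·17 = 3400; cumulative 11560. Total 11560.
Difference: |8880 − 11560| = 2680.

2680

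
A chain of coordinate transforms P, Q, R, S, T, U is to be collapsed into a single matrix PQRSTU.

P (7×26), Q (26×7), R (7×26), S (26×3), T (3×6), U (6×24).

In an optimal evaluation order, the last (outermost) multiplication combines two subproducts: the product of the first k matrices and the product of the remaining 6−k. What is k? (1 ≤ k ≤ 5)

Adjacent pairs: PQ = 7·26·7 = 1274; QR = 26·7·26 = 4732; RS = 7·26·3 = 546; ST = 26·3·6 = 468; TU = 3·6·24 = 432.
Length 3: P..R: k=1: 0+4732+7·26·26=9464; k=2: 1274+0+7·7·26=2548 → min 2548 | Q..S: k=2: 0+546+26·7·3=1092; k=3: 4732+0+26·26·3=6760 → min 1092 | R..T: k=3: 0+468+7·26·6=1560; k=4: 546+0+7·3·6=672 → min 672 | S..U: k=4: 0+432+26·3·24=2304; k=5: 468+0+26·6·24=4212 → min 2304.
Length 4: P..S: k=1: 0+1092+7·26·3=1638; k=2: 1274+546+7·7·3=1967; k=3: 2548+0+7·26·3=3094 → min 1638 | Q..T: k=2: 0+672+26·7·6=1764; k=3: 4732+468+26·26·6=9256; k=4: 1092+0+26·3·6=1560 → min 1560 | R..U: k=3: 0+2304+7·26·24=6672; k=4: 546+432+7·3·24=1482; k=5: 672+0+7·6·24=1680 → min 1482.
Length 5: P..T: k=1: 0+1560+7·26·6=2652; k=2: 1274+672+7·7·6=2240; k=3: 2548+468+7·26·6=4108; k=4: 1638+0+7·3·6=1764 → min 1764 | Q..U: k=2: 0+1482+26·7·24=5850; k=3: 4732+2304+26·26·24=23260; k=4: 1092+432+26·3·24=3396; k=5: 1560+0+26·6·24=5304 → min 3396.
Top-level splits: k=1: (P..P)·(Q..U) → 0+3396+7·26·24 = 7764; k=2: (P..Q)·(R..U) → 1274+1482+7·7·24 = 3932; k=3: (P..R)·(S..U) → 2548+2304+7·26·24 = 9220; k=4: (P..S)·(T..U) → 1638+432+7·3·24 = 2574; k=5: (P..T)·(U..U) → 1764+0+7·6·24 = 2772.
Best split is after S, i.e. k = 4.

4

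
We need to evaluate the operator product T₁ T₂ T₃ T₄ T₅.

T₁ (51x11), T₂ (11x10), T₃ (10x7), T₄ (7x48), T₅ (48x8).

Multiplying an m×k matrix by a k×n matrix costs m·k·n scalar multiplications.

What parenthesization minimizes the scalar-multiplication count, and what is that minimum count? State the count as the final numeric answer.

Adjacent pairs: T₁T₂ = 51·11·10 = 5610; T₂T₃ = 11·10·7 = 770; T₃T₄ = 10·7·48 = 3360; T₄T₅ = 7·48·8 = 2688.
Length 3: T₁..T₃: k=1: 0+770+51·11·7=4697; k=2: 5610+0+51·10·7=9180 → min 4697 | T₂..T₄: k=2: 0+3360+11·10·48=8640; k=3: 770+0+11·7·48=4466 → min 4466 | T₃..T₅: k=3: 0+2688+10·7·8=3248; k=4: 3360+0+10·48·8=7200 → min 3248.
Length 4: T₁..T₄: k=1: 0+4466+51·11·48=31394; k=2: 5610+3360+51·10·48=33450; k=3: 4697+0+51·7·48=21833 → min 21833 | T₂..T₅: k=2: 0+3248+11·10·8=4128; k=3: 770+2688+11·7·8=4074; k=4: 4466+0+11·48·8=8690 → min 4074.
Length 5: T₁..T₅: k=1: 0+4074+51·11·8=8562; k=2: 5610+3248+51·10·8=12938; k=3: 4697+2688+51·7·8=10241; k=4: 21833+0+51·48·8=41417 → min 8562.
Optimal parenthesization: (T₁ ((T₂ T₃) (T₄ T₅))) with cost 8562.

8562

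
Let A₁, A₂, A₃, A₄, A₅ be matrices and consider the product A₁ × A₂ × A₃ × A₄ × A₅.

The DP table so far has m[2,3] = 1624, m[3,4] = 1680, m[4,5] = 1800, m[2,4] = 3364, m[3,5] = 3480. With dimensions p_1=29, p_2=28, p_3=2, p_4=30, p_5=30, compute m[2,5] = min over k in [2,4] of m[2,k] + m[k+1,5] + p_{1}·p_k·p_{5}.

5164

m[2,5] = min over k∈[2,4] of m[2,k]+m[k+1,5]+p_{1}·p_k·p_{5}.
k=2: 0 + 3480 + 29·28·30 = 27840; k=3: 1624 + 1800 + 29·2·30 = 5164; k=4: 3364 + 0 + 29·30·30 = 29464.
Minimum: 5164 at k=3.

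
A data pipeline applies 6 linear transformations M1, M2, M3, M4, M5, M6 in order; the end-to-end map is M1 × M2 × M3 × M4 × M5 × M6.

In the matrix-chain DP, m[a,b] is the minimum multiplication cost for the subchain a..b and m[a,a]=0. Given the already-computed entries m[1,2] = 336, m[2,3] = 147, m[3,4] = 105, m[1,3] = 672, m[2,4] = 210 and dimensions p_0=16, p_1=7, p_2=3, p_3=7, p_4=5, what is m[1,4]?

m[1,4] = min over k∈[1,3] of m[1,k]+m[k+1,4]+p_{0}·p_k·p_{4}.
k=1: 0 + 210 + 16·7·5 = 770; k=2: 336 + 105 + 16·3·5 = 681; k=3: 672 + 0 + 16·7·5 = 1232.
Minimum: 681 at k=2.

681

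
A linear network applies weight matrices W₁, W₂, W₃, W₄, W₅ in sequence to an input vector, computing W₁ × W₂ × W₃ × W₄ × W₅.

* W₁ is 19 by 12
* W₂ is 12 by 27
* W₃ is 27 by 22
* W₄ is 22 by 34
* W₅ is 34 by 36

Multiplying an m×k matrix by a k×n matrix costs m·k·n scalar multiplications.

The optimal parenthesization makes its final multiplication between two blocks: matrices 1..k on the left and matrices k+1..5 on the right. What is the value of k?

Adjacent pairs: W₁W₂ = 19·12·27 = 6156; W₂W₃ = 12·27·22 = 7128; W₃W₄ = 27·22·34 = 20196; W₄W₅ = 22·34·36 = 26928.
Length 3: W₁..W₃: k=1: 0+7128+19·12·22=12144; k=2: 6156+0+19·27·22=17442 → min 12144 | W₂..W₄: k=2: 0+20196+12·27·34=31212; k=3: 7128+0+12·22·34=16104 → min 16104 | W₃..W₅: k=3: 0+26928+27·22·36=48312; k=4: 20196+0+27·34·36=53244 → min 48312.
Length 4: W₁..W₄: k=1: 0+16104+19·12·34=23856; k=2: 6156+20196+19·27·34=43794; k=3: 12144+0+19·22·34=26356 → min 23856 | W₂..W₅: k=2: 0+48312+12·27·36=59976; k=3: 7128+26928+12·22·36=43560; k=4: 16104+0+12·34·36=30792 → min 30792.
Top-level splits: k=1: (W₁..W₁)·(W₂..W₅) → 0+30792+19·12·36 = 39000; k=2: (W₁..W₂)·(W₃..W₅) → 6156+48312+19·27·36 = 72936; k=3: (W₁..W₃)·(W₄..W₅) → 12144+26928+19·22·36 = 54120; k=4: (W₁..W₄)·(W₅..W₅) → 23856+0+19·34·36 = 47112.
Best split is after W₁, i.e. k = 1.

1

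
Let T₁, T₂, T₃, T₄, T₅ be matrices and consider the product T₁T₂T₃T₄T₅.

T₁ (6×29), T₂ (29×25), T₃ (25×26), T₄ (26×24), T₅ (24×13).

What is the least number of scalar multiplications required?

Adjacent pairs: T₁T₂ = 6·29·25 = 4350; T₂T₃ = 29·25·26 = 18850; T₃T₄ = 25·26·24 = 15600; T₄T₅ = 26·24·13 = 8112.
Length 3: T₁..T₃: k=1: 0+18850+6·29·26=23374; k=2: 4350+0+6·25·26=8250 → min 8250 | T₂..T₄: k=2: 0+15600+29·25·24=33000; k=3: 18850+0+29·26·24=36946 → min 33000 | T₃..T₅: k=3: 0+8112+25·26·13=16562; k=4: 15600+0+25·24·13=23400 → min 16562.
Length 4: T₁..T₄: k=1: 0+33000+6·29·24=37176; k=2: 4350+15600+6·25·24=23550; k=3: 8250+0+6·26·24=11994 → min 11994 | T₂..T₅: k=2: 0+16562+29·25·13=25987; k=3: 18850+8112+29·26·13=36764; k=4: 33000+0+29·24·13=42048 → min 25987.
Length 5: T₁..T₅: k=1: 0+25987+6·29·13=28249; k=2: 4350+16562+6·25·13=22862; k=3: 8250+8112+6·26·13=18390; k=4: 11994+0+6·24·13=13866 → min 13866.
Optimal order: ((((T₁T₂)T₃)T₄)T₅) with cost 13866.

13866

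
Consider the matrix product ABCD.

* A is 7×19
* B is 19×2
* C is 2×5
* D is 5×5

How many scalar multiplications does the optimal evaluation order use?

Adjacent pairs: AB = 7·19·2 = 266; BC = 19·2·5 = 190; CD = 2·5·5 = 50.
Length 3: A..C: k=1: 0+190+7·19·5=855; k=2: 266+0+7·2·5=336 → min 336 | B..D: k=2: 0+50+19·2·5=240; k=3: 190+0+19·5·5=665 → min 240.
Length 4: A..D: k=1: 0+240+7·19·5=905; k=2: 266+50+7·2·5=386; k=3: 336+0+7·5·5=511 → min 386.
Optimal order: ((AB)(CD)) with cost 386.

386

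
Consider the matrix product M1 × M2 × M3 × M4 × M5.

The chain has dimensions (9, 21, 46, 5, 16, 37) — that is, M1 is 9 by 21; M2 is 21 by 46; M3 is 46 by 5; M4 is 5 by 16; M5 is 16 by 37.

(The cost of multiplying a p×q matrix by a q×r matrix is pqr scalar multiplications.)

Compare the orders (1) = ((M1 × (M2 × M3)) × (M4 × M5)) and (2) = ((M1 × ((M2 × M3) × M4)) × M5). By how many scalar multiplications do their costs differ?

4462

Order (1) = ((M1 × (M2 × M3)) × (M4 × M5)): (M2 × M3): 21×46 by 46×5 → 21×5, cost 21·46·5 = 4830; (M1 × (M2 × M3)): 9×21 by 21×5 → 9×5, cost 9·21·5 = 945; cumulative 5775; (M4 × M5): 5×16 by 16×37 → 5×37, cost 5·16·37 = 2960; ((M1 × (M2 × M3)) × (M4 × M5)): 9×5 by 5×37 → 9×37, cost 9·5·37 = 1665; cumulative 10400. Total 10400.
Order (2) = ((M1 × ((M2 × M3) × M4)) × M5): (M2 × M3): 21×46 by 46×5 → 21×5, cost 21·46·5 = 4830; ((M2 × M3) × M4): 21×5 by 5×16 → 21×16, cost 21·5·16 = 1680; cumulative 6510; (M1 × ((M2 × M3) × M4)): 9×21 by 21×16 → 9×16, cost 9·21·16 = 3024; cumulative 9534; ((M1 × ((M2 × M3) × M4)) × M5): 9×16 by 16×37 → 9×37, cost 9·16·37 = 5328; cumulative 14862. Total 14862.
Difference: |10400 − 14862| = 4462.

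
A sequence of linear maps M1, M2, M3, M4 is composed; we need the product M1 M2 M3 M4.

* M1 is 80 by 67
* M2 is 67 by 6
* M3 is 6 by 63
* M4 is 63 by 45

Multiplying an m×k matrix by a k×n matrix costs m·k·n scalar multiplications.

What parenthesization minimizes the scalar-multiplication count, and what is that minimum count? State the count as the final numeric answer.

70770

Adjacent pairs: M1M2 = 80·67·6 = 32160; M2M3 = 67·6·63 = 25326; M3M4 = 6·63·45 = 17010.
Length 3: M1..M3: k=1: 0+25326+80·67·63=363006; k=2: 32160+0+80·6·63=62400 → min 62400 | M2..M4: k=2: 0+17010+67·6·45=35100; k=3: 25326+0+67·63·45=215271 → min 35100.
Length 4: M1..M4: k=1: 0+35100+80·67·45=276300; k=2: 32160+17010+80·6·45=70770; k=3: 62400+0+80·63·45=289200 → min 70770.
Optimal parenthesization: ((M1 M2) (M3 M4)) with cost 70770.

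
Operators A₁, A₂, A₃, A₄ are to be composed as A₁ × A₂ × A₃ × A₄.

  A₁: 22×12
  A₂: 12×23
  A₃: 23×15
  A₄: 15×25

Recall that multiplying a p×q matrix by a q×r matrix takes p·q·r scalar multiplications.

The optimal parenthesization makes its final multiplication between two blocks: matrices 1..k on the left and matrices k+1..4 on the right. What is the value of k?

1

Adjacent pairs: A₁A₂ = 22·12·23 = 6072; A₂A₃ = 12·23·15 = 4140; A₃A₄ = 23·15·25 = 8625.
Length 3: A₁..A₃: k=1: 0+4140+22·12·15=8100; k=2: 6072+0+22·23·15=13662 → min 8100 | A₂..A₄: k=2: 0+8625+12·23·25=15525; k=3: 4140+0+12·15·25=8640 → min 8640.
Top-level splits: k=1: (A₁..A₁)·(A₂..A₄) → 0+8640+22·12·25 = 15240; k=2: (A₁..A₂)·(A₃..A₄) → 6072+8625+22·23·25 = 27347; k=3: (A₁..A₃)·(A₄..A₄) → 8100+0+22·15·25 = 16350.
Best split is after A₁, i.e. k = 1.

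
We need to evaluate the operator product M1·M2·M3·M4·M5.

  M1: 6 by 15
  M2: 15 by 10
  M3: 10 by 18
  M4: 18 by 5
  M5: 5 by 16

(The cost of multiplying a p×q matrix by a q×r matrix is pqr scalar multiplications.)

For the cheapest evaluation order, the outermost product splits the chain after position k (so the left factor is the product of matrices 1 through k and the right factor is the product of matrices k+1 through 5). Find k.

4

Adjacent pairs: M1M2 = 6·15·10 = 900; M2M3 = 15·10·18 = 2700; M3M4 = 10·18·5 = 900; M4M5 = 18·5·16 = 1440.
Length 3: M1..M3: k=1: 0+2700+6·15·18=4320; k=2: 900+0+6·10·18=1980 → min 1980 | M2..M4: k=2: 0+900+15·10·5=1650; k=3: 2700+0+15·18·5=4050 → min 1650 | M3..M5: k=3: 0+1440+10·18·16=4320; k=4: 900+0+10·5·16=1700 → min 1700.
Length 4: M1..M4: k=1: 0+1650+6·15·5=2100; k=2: 900+900+6·10·5=2100; k=3: 1980+0+6·18·5=2520 → min 2100 | M2..M5: k=2: 0+1700+15·10·16=4100; k=3: 2700+1440+15·18·16=8460; k=4: 1650+0+15·5·16=2850 → min 2850.
Top-level splits: k=1: (M1..M1)·(M2..M5) → 0+2850+6·15·16 = 4290; k=2: (M1..M2)·(M3..M5) → 900+1700+6·10·16 = 3560; k=3: (M1..M3)·(M4..M5) → 1980+1440+6·18·16 = 5148; k=4: (M1..M4)·(M5..M5) → 2100+0+6·5·16 = 2580.
Best split is after M4, i.e. k = 4.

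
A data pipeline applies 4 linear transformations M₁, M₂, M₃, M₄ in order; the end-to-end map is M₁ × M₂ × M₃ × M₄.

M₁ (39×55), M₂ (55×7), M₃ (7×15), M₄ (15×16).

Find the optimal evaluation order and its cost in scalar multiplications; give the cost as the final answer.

21063

Adjacent pairs: M₁M₂ = 39·55·7 = 15015; M₂M₃ = 55·7·15 = 5775; M₃M₄ = 7·15·16 = 1680.
Length 3: M₁..M₃: k=1: 0+5775+39·55·15=37950; k=2: 15015+0+39·7·15=19110 → min 19110 | M₂..M₄: k=2: 0+1680+55·7·16=7840; k=3: 5775+0+55·15·16=18975 → min 7840.
Length 4: M₁..M₄: k=1: 0+7840+39·55·16=42160; k=2: 15015+1680+39·7·16=21063; k=3: 19110+0+39·15·16=28470 → min 21063.
Optimal parenthesization: ((M₁ × M₂) × (M₃ × M₄)) with cost 21063.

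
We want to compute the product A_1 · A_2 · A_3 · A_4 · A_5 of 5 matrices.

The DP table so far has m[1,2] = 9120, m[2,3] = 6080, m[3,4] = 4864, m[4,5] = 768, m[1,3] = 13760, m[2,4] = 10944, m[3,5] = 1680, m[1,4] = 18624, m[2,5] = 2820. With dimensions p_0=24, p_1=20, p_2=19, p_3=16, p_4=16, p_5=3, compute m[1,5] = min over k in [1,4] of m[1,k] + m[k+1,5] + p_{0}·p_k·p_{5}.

4260

m[1,5] = min over k∈[1,4] of m[1,k]+m[k+1,5]+p_{0}·p_k·p_{5}.
k=1: 0 + 2820 + 24·20·3 = 4260; k=2: 9120 + 1680 + 24·19·3 = 12168; k=3: 13760 + 768 + 24·16·3 = 15680; k=4: 18624 + 0 + 24·16·3 = 19776.
Minimum: 4260 at k=1.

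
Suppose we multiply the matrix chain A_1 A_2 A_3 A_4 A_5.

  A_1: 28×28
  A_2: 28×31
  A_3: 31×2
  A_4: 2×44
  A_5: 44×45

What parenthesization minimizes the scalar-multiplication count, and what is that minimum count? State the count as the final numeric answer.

Adjacent pairs: A_1A_2 = 28·28·31 = 24304; A_2A_3 = 28·31·2 = 1736; A_3A_4 = 31·2·44 = 2728; A_4A_5 = 2·44·45 = 3960.
Length 3: A_1..A_3: k=1: 0+1736+28·28·2=3304; k=2: 24304+0+28·31·2=26040 → min 3304 | A_2..A_4: k=2: 0+2728+28·31·44=40920; k=3: 1736+0+28·2·44=4200 → min 4200 | A_3..A_5: k=3: 0+3960+31·2·45=6750; k=4: 2728+0+31·44·45=64108 → min 6750.
Length 4: A_1..A_4: k=1: 0+4200+28·28·44=38696; k=2: 24304+2728+28·31·44=65224; k=3: 3304+0+28·2·44=5768 → min 5768 | A_2..A_5: k=2: 0+6750+28·31·45=45810; k=3: 1736+3960+28·2·45=8216; k=4: 4200+0+28·44·45=59640 → min 8216.
Length 5: A_1..A_5: k=1: 0+8216+28·28·45=43496; k=2: 24304+6750+28·31·45=70114; k=3: 3304+3960+28·2·45=9784; k=4: 5768+0+28·44·45=61208 → min 9784.
Optimal parenthesization: ((A_1 (A_2 A_3)) (A_4 A_5)) with cost 9784.

9784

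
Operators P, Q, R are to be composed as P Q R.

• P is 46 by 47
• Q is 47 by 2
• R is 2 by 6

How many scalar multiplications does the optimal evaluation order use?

Order (P (Q R)): (Q R): 47×2 by 2×6 → 47×6, cost 47·2·6 = 564; (P (Q R)): 46×47 by 47×6 → 46×6, cost 46·47·6 = 12972; cumulative 13536. Total 13536.
Order ((P Q) R): (P Q): 46×47 by 47×2 → 46×2, cost 46·47·2 = 4324; ((P Q) R): 46×2 by 2×6 → 46×6, cost 46·2·6 = 552; cumulative 4876. Total 4876.
Minimum: 4876.

4876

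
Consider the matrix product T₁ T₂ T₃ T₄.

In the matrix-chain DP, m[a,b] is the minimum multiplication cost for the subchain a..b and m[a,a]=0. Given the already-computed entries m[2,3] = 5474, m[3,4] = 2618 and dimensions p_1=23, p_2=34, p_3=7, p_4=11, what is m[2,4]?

7245

m[2,4] = min over k∈[2,3] of m[2,k]+m[k+1,4]+p_{1}·p_k·p_{4}.
k=2: 0 + 2618 + 23·34·11 = 11220; k=3: 5474 + 0 + 23·7·11 = 7245.
Minimum: 7245 at k=3.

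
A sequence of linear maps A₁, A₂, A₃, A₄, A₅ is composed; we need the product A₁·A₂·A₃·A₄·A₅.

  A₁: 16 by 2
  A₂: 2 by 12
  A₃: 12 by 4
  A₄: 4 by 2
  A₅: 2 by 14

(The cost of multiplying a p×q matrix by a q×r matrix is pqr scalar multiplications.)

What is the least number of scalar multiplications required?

616

Adjacent pairs: A₁A₂ = 16·2·12 = 384; A₂A₃ = 2·12·4 = 96; A₃A₄ = 12·4·2 = 96; A₄A₅ = 4·2·14 = 112.
Length 3: A₁..A₃: k=1: 0+96+16·2·4=224; k=2: 384+0+16·12·4=1152 → min 224 | A₂..A₄: k=2: 0+96+2·12·2=144; k=3: 96+0+2·4·2=112 → min 112 | A₃..A₅: k=3: 0+112+12·4·14=784; k=4: 96+0+12·2·14=432 → min 432.
Length 4: A₁..A₄: k=1: 0+112+16·2·2=176; k=2: 384+96+16·12·2=864; k=3: 224+0+16·4·2=352 → min 176 | A₂..A₅: k=2: 0+432+2·12·14=768; k=3: 96+112+2·4·14=320; k=4: 112+0+2·2·14=168 → min 168.
Length 5: A₁..A₅: k=1: 0+168+16·2·14=616; k=2: 384+432+16·12·14=3504; k=3: 224+112+16·4·14=1232; k=4: 176+0+16·2·14=624 → min 616.
Optimal order: (A₁·(((A₂·A₃)·A₄)·A₅)) with cost 616.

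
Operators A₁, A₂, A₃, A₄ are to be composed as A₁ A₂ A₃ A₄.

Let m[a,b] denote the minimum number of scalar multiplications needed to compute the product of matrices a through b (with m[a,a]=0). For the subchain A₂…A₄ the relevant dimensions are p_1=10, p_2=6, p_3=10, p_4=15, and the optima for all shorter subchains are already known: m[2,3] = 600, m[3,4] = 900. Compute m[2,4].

m[2,4] = min over k∈[2,3] of m[2,k]+m[k+1,4]+p_{1}·p_k·p_{4}.
k=2: 0 + 900 + 10·6·15 = 1800; k=3: 600 + 0 + 10·10·15 = 2100.
Minimum: 1800 at k=2.

1800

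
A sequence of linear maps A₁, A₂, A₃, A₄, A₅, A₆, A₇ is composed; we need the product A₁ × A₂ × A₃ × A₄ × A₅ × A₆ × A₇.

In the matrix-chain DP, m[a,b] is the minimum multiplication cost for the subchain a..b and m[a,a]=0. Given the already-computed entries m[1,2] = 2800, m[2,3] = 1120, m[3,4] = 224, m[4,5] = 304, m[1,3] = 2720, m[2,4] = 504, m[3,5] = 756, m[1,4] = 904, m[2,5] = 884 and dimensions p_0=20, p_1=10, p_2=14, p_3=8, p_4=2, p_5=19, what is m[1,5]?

m[1,5] = min over k∈[1,4] of m[1,k]+m[k+1,5]+p_{0}·p_k·p_{5}.
k=1: 0 + 884 + 20·10·19 = 4684; k=2: 2800 + 756 + 20·14·19 = 8876; k=3: 2720 + 304 + 20·8·19 = 6064; k=4: 904 + 0 + 20·2·19 = 1664.
Minimum: 1664 at k=4.

1664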